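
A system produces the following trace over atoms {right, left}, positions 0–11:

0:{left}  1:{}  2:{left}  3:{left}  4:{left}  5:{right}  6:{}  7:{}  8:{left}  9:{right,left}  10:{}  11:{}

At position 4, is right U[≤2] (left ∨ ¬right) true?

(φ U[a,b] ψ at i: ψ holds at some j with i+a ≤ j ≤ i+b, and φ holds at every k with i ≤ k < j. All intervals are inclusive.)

Need some j in [4,6] with (left ∨ ¬right), and right at every k in [4,j-1].
  j=4: (left ∨ ¬right) holds; no prefix to check → satisfied.

Holds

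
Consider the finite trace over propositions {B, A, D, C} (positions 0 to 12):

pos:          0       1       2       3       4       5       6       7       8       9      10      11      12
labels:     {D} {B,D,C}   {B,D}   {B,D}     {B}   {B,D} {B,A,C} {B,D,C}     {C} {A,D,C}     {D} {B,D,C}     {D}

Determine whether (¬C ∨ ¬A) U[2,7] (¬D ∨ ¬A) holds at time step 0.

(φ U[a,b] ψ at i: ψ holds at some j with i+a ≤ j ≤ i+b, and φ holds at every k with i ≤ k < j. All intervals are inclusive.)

Holds

Need some j in [2,7] with (¬D ∨ ¬A), and (¬C ∨ ¬A) at every k in [0,j-1].
  j=2: (¬D ∨ ¬A) holds; (¬C ∨ ¬A) holds at every k in [0,1] → satisfied.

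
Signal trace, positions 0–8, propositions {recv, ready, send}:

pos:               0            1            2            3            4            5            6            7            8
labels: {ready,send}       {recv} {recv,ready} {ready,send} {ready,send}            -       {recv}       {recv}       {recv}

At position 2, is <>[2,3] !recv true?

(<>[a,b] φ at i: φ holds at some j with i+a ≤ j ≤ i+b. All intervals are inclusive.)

Holds

Check !recv at each j in [4,5]:
  j=4: true
  j=5: true
Found at j=4 → formula holds.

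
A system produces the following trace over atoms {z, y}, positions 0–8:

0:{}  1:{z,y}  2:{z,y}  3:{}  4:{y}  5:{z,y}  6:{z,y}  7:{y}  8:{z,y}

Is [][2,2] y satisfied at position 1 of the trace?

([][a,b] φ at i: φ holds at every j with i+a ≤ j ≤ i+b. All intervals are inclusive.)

False

Check y at every j in [3,3]:
  j=3: false
Fails at j=3 → formula fails.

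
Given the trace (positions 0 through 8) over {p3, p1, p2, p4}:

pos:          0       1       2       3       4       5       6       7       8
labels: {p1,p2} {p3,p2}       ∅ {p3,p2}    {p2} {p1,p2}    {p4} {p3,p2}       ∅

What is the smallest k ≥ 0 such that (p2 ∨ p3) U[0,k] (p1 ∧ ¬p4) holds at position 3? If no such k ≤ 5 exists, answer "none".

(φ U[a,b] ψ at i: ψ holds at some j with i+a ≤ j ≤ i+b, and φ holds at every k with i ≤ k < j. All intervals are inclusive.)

Need earliest j ≥ 3 with (p1 ∧ ¬p4), and (p2 ∨ p3) at every k in [3,j-1].
  j=3: rhs fails.
  j=4: rhs fails.
  j=5: rhs holds; lhs holds on [3,4]. k = 2.

2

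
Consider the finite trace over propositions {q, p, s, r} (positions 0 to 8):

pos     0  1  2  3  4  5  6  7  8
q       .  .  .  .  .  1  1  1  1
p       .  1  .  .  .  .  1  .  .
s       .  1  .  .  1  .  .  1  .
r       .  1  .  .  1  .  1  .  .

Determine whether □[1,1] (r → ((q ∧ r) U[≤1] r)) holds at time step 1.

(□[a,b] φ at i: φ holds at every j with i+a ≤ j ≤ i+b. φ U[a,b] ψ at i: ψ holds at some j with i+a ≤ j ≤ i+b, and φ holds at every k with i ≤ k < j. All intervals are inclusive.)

Holds

Check (r → ((q ∧ r) U[≤1] r)) at every j in [2,2]:
  j=2: antecedent false → ✓
All positions satisfy it → formula holds.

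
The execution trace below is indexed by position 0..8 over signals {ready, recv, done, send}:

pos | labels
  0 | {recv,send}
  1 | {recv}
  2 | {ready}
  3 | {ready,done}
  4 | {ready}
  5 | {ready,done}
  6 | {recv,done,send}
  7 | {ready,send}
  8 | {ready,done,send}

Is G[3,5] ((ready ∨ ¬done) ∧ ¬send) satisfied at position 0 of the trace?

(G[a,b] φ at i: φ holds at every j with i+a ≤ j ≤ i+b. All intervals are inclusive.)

Holds

Check ((ready ∨ ¬done) ∧ ¬send) at every j in [3,5]:
  j=3: true
  j=4: true
  j=5: true
All positions satisfy it → formula holds.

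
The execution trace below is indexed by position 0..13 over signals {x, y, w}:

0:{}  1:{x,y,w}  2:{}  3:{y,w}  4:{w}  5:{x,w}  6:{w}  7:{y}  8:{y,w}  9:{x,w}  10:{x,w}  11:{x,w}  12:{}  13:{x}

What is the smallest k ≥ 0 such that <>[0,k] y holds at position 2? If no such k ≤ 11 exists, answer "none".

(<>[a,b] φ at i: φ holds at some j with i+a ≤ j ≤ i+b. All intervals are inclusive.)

1

Scan j = 2,3,… for y:
  j=2: fails
  j=3: holds
First hit at j=3, so smallest k = 3-2 = 1.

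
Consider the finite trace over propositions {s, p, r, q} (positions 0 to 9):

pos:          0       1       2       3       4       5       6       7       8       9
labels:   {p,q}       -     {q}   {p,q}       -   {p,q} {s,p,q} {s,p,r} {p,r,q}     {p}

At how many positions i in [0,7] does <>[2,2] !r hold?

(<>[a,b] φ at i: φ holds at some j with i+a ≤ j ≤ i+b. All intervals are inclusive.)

6

Evaluate at each i in [0,7]:
  i=0: ✓ (witness j=2)
  i=1: ✓ (witness j=3)
  i=2: ✓ (witness j=4)
  i=3: ✓ (witness j=5)
  i=4: ✓ (witness j=6)
  i=5: ✗ (none in [7,7])
  i=6: ✗ (none in [8,8])
  i=7: ✓ (witness j=9)
Positions where it holds: {0, 1, 2, 3, 4, 7} → 6.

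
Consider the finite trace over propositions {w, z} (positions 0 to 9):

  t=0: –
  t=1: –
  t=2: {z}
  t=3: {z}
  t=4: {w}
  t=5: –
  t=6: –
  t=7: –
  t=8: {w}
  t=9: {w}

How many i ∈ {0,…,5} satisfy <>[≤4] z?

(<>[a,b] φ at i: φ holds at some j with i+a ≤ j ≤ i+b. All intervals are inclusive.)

Evaluate at each i in [0,5]:
  i=0: ✓ (witness j=2)
  i=1: ✓ (witness j=2)
  i=2: ✓ (witness j=2)
  i=3: ✓ (witness j=3)
  i=4: ✗ (none in [4,8])
  i=5: ✗ (none in [5,9])
Positions where it holds: {0, 1, 2, 3} → 4.

4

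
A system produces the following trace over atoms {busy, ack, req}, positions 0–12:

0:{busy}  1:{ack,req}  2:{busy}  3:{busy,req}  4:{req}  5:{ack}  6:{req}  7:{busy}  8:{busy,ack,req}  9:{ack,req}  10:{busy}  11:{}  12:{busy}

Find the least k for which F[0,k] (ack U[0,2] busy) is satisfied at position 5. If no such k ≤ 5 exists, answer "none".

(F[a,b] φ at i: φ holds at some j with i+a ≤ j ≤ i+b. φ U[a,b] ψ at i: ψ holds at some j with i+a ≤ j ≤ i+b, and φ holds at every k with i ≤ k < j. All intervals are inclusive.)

2

Scan j = 5,6,… for (ack U[0,2] busy):
  j=5: fails
  j=6: fails
  j=7: holds
First hit at j=7, so smallest k = 7-5 = 2.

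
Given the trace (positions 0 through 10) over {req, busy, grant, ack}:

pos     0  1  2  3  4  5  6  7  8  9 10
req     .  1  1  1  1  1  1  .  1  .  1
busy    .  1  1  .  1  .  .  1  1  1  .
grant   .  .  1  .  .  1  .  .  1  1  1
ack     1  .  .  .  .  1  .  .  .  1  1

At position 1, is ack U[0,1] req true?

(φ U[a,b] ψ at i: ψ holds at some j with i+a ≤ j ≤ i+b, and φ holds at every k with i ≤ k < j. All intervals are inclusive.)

Need some j in [1,2] with req, and ack at every k in [1,j-1].
  j=1: req holds; no prefix to check → satisfied.

True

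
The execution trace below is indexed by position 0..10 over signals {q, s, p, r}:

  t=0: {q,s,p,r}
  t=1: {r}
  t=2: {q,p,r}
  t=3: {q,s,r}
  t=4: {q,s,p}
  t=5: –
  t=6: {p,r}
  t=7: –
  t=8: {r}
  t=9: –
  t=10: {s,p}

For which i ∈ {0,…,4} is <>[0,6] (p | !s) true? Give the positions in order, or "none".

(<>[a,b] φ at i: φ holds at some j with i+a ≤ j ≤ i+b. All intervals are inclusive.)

Evaluate at each i in [0,4]:
  i=0: ✓ (witness j=0)
  i=1: ✓ (witness j=1)
  i=2: ✓ (witness j=2)
  i=3: ✓ (witness j=4)
  i=4: ✓ (witness j=4)

0, 1, 2, 3, 4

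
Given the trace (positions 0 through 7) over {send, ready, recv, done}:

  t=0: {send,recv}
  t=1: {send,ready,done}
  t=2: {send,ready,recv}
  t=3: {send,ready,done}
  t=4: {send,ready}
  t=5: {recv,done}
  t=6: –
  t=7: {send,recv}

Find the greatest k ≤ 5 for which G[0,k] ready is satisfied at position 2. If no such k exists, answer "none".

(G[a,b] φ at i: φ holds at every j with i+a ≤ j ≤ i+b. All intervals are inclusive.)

2

ready must hold from j=2 onward; find where it first fails.
  j=2: holds
  j=3: holds
  j=4: holds
  j=5: fails
Holds on [2,4], so largest k = 2.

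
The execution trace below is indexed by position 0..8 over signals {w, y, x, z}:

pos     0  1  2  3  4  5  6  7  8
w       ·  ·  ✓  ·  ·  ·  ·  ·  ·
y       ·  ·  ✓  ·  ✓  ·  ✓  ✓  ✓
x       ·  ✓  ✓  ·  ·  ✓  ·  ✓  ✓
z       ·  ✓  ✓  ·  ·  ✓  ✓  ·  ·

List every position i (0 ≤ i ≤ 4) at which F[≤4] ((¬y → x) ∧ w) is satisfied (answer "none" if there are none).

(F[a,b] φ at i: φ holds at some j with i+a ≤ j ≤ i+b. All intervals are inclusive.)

Evaluate at each i in [0,4]:
  i=0: ✓ (witness j=2)
  i=1: ✓ (witness j=2)
  i=2: ✓ (witness j=2)
  i=3: ✗ (none in [3,7])
  i=4: ✗ (none in [4,8])

0, 1, 2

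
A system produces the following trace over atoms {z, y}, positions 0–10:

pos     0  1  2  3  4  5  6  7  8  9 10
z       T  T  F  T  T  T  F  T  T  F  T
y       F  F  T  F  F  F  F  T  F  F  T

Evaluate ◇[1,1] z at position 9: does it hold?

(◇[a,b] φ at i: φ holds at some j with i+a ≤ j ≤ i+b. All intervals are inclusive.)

Holds

Check z at each j in [10,10]:
  j=10: true
Found at j=10 → formula holds.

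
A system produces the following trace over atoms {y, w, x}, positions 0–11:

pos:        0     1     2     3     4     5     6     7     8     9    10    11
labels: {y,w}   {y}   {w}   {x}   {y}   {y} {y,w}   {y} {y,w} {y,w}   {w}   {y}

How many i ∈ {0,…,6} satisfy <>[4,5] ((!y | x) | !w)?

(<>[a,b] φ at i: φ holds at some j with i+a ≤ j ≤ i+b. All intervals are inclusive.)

6

Evaluate at each i in [0,6]:
  i=0: ✓ (witness j=4)
  i=1: ✓ (witness j=5)
  i=2: ✓ (witness j=7)
  i=3: ✓ (witness j=7)
  i=4: ✗ (none in [8,9])
  i=5: ✓ (witness j=10)
  i=6: ✓ (witness j=10)
Positions where it holds: {0, 1, 2, 3, 5, 6} → 6.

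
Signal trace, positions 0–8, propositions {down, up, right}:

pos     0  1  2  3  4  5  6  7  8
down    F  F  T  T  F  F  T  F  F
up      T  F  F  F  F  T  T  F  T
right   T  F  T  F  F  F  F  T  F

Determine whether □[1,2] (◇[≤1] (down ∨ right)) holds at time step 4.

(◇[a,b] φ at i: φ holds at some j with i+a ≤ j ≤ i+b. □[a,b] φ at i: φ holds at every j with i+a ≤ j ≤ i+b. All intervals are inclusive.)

True

Check ◇[≤1] (down ∨ right) at every j in [5,6]:
  j=5: holds (witness at 6)
  j=6: holds (witness at 6)
All positions satisfy it → formula holds.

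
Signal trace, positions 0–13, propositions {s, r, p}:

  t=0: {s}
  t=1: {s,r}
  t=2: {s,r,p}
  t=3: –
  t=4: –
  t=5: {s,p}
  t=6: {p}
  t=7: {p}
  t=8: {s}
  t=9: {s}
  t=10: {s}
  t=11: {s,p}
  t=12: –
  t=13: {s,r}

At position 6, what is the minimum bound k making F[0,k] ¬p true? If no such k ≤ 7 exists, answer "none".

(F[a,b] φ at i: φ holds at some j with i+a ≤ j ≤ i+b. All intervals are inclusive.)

2

Scan j = 6,7,… for ¬p:
  j=6: fails
  j=7: fails
  j=8: holds
First hit at j=8, so smallest k = 8-6 = 2.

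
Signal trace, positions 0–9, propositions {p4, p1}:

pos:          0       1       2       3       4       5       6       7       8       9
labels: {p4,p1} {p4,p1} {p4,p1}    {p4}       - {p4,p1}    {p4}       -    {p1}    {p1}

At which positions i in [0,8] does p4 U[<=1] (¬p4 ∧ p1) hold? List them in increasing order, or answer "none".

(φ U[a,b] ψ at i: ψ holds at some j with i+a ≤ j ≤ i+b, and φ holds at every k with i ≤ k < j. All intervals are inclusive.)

8

Evaluate at each i in [0,8]:
  i=0: ✗ (no rhs in [0,1])
  i=1: ✗ (no rhs in [1,2])
  i=2: ✗ (no rhs in [2,3])
  i=3: ✗ (no rhs in [3,4])
  i=4: ✗ (no rhs in [4,5])
  i=5: ✗ (no rhs in [5,6])
  i=6: ✗ (no rhs in [6,7])
  i=7: ✗ (lhs fails at k=7 before rhs at j=8)
  i=8: ✓ (rhs at j=8)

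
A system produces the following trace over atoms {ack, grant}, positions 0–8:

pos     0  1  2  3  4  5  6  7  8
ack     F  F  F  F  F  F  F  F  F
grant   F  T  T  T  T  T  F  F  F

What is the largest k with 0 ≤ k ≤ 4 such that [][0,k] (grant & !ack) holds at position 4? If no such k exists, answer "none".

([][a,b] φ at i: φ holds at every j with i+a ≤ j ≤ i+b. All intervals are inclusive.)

1

(grant & !ack) must hold from j=4 onward; find where it first fails.
  j=4: holds
  j=5: holds
  j=6: fails
Holds on [4,5], so largest k = 1.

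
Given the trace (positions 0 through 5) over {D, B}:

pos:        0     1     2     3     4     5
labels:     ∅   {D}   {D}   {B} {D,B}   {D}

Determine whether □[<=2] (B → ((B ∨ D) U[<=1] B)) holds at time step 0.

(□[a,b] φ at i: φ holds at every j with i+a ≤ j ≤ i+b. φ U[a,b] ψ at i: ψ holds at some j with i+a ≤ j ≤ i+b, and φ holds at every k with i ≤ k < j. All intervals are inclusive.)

Yes

Check (B → ((B ∨ D) U[<=1] B)) at every j in [0,2]:
  j=0: antecedent false → ✓
  j=1: antecedent false → ✓
  j=2: antecedent false → ✓
All positions satisfy it → formula holds.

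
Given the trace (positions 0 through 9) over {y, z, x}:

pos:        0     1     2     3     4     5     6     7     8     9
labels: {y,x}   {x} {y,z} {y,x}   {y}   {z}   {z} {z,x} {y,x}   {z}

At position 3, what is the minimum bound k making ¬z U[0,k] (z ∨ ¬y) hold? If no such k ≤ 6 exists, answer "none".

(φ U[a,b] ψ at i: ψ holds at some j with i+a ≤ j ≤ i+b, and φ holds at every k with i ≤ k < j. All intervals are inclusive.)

2

Need earliest j ≥ 3 with (z ∨ ¬y), and ¬z at every k in [3,j-1].
  j=3: rhs fails.
  j=4: rhs fails.
  j=5: rhs holds; lhs holds on [3,4]. k = 2.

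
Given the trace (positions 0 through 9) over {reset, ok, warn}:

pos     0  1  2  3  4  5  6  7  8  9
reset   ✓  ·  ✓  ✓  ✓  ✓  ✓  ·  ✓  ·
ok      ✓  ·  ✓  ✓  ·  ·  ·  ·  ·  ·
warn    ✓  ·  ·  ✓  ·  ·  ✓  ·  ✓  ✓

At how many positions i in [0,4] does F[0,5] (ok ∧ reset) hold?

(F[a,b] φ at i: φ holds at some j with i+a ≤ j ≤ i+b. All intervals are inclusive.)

Evaluate at each i in [0,4]:
  i=0: ✓ (witness j=0)
  i=1: ✓ (witness j=2)
  i=2: ✓ (witness j=2)
  i=3: ✓ (witness j=3)
  i=4: ✗ (none in [4,9])
Positions where it holds: {0, 1, 2, 3} → 4.

4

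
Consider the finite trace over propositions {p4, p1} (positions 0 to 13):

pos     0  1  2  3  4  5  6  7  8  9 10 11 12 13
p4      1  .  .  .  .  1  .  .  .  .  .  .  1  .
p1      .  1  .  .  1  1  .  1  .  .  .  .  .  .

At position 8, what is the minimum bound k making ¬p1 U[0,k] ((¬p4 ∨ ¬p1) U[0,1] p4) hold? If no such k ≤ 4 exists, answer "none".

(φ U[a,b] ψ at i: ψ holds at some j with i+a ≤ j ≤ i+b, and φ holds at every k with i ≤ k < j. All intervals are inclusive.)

Need earliest j ≥ 8 with ((¬p4 ∨ ¬p1) U[0,1] p4), and ¬p1 at every k in [8,j-1].
  j=8: rhs fails.
  j=9: rhs fails.
  j=10: rhs fails.
  j=11: rhs holds; lhs holds on [8,10]. k = 3.

3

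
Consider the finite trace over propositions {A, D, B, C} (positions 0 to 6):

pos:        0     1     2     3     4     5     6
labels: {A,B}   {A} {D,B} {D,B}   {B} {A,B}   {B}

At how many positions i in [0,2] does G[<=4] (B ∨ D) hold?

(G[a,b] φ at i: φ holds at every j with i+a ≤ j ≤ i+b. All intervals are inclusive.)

1

Evaluate at each i in [0,2]:
  i=0: ✗ (fails at j=1)
  i=1: ✗ (fails at j=1)
  i=2: ✓ (all of [2,6])
Positions where it holds: {2} → 1.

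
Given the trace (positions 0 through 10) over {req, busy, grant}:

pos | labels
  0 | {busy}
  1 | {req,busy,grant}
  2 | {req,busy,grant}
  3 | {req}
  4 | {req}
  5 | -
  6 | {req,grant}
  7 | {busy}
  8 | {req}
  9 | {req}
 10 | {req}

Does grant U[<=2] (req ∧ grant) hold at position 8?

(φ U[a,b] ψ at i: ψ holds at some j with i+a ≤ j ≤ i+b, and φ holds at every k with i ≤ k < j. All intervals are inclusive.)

No

Need some j in [8,10] with (req ∧ grant), and grant at every k in [8,j-1].
  j=8: (req ∧ grant) false.
  j=9: (req ∧ grant) false.
  j=10: (req ∧ grant) false.
No j in the window works → until fails.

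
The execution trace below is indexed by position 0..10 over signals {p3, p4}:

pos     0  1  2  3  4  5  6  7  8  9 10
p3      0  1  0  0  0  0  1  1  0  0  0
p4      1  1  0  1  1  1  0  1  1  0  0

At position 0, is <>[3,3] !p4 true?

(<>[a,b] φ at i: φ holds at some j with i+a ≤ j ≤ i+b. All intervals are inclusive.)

No

Check !p4 at each j in [3,3]:
  j=3: false
No position in the window satisfies it → formula fails.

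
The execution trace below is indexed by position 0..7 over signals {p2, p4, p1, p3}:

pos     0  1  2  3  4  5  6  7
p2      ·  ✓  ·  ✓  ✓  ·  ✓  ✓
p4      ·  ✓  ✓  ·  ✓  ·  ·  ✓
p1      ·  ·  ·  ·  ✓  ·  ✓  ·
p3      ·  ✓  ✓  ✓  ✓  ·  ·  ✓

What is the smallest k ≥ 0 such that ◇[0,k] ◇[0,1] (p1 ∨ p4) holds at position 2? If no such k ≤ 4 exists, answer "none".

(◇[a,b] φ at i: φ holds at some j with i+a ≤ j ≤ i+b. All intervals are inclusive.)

Scan j = 2,3,… for ◇[0,1] (p1 ∨ p4):
  j=2: holds
First hit at j=2, so smallest k = 2-2 = 0.

0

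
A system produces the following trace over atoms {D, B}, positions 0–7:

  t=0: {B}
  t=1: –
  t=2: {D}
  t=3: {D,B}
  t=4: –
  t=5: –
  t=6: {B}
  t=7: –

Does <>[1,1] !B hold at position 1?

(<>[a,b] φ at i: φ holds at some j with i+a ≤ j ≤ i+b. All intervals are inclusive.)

Yes

Check !B at each j in [2,2]:
  j=2: true
Found at j=2 → formula holds.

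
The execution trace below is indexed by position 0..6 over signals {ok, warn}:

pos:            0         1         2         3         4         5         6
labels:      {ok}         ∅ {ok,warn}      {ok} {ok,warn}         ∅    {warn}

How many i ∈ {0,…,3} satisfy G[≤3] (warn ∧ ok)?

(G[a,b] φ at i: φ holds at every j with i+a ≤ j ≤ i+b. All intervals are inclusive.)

0

Evaluate at each i in [0,3]:
  i=0: ✗ (fails at j=0)
  i=1: ✗ (fails at j=1)
  i=2: ✗ (fails at j=3)
  i=3: ✗ (fails at j=3)
Positions where it holds: {} → 0.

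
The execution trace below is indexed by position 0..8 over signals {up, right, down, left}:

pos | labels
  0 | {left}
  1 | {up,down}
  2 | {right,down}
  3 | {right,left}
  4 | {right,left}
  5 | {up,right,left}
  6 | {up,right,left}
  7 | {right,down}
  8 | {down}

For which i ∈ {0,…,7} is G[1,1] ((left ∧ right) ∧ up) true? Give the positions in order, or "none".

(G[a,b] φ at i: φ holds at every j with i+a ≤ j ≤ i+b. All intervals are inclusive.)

Evaluate at each i in [0,7]:
  i=0: ✗ (fails at j=1)
  i=1: ✗ (fails at j=2)
  i=2: ✗ (fails at j=3)
  i=3: ✗ (fails at j=4)
  i=4: ✓ (all of [5,5])
  i=5: ✓ (all of [6,6])
  i=6: ✗ (fails at j=7)
  i=7: ✗ (fails at j=8)

4, 5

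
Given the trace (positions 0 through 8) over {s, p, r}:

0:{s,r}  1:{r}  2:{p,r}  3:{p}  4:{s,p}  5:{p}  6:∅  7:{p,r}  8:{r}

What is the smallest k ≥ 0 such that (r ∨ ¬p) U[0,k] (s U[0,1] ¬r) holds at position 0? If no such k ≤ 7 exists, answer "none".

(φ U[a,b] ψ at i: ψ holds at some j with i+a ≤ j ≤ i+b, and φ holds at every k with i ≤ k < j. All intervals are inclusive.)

3

Need earliest j ≥ 0 with (s U[0,1] ¬r), and (r ∨ ¬p) at every k in [0,j-1].
  j=0: rhs fails.
  j=1: rhs fails.
  j=2: rhs fails.
  j=3: rhs holds; lhs holds on [0,2]. k = 3.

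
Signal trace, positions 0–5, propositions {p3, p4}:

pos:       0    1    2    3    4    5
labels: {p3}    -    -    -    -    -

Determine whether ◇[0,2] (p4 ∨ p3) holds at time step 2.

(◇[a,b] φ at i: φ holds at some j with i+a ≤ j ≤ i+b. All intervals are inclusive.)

False

Check (p4 ∨ p3) at each j in [2,4]:
  j=2: false
  j=3: false
  j=4: false
No position in the window satisfies it → formula fails.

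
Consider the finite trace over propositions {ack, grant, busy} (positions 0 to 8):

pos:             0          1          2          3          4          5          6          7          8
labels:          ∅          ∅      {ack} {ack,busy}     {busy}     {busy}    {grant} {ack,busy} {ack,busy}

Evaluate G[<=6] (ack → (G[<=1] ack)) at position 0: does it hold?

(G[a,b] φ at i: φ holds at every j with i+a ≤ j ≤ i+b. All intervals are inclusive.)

Check (ack → (G[<=1] ack)) at every j in [0,6]:
  j=0: antecedent false → ✓
  j=1: antecedent false → ✓
  j=2: antecedent true; consequent holds on [2,3] → ✓
  j=3: antecedent true; consequent fails at 4 → ✗
  j=4: antecedent false → ✓
  j=5: antecedent false → ✓
  j=6: antecedent false → ✓
Fails at j=3 → formula fails.

False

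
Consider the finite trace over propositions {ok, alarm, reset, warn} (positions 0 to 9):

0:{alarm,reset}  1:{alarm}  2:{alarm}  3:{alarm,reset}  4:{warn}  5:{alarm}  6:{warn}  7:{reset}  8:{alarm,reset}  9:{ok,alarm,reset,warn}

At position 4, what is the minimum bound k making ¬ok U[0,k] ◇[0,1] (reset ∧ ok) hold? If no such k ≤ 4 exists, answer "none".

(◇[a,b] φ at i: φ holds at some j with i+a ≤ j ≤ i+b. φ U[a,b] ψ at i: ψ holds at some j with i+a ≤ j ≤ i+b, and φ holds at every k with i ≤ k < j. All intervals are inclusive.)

Need earliest j ≥ 4 with ◇[0,1] (reset ∧ ok), and ¬ok at every k in [4,j-1].
  j=4: rhs fails.
  j=5: rhs fails.
  j=6: rhs fails.
  j=7: rhs fails.
  j=8: rhs holds; lhs holds on [4,7]. k = 4.

4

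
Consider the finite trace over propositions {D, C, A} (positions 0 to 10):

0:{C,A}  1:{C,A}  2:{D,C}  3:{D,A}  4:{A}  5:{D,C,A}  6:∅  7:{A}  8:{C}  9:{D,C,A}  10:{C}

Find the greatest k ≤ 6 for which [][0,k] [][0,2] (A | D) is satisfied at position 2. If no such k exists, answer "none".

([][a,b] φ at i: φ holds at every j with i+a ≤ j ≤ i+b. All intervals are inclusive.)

1

[][0,2] (A | D) must hold from j=2 onward; find where it first fails.
  j=2: holds
  j=3: holds
  j=4: fails
Holds on [2,3], so largest k = 1.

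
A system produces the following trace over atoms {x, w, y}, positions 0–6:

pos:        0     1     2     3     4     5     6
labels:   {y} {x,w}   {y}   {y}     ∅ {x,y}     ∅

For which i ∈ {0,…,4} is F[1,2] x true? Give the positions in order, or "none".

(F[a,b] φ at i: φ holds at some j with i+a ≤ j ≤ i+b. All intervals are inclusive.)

0, 3, 4

Evaluate at each i in [0,4]:
  i=0: ✓ (witness j=1)
  i=1: ✗ (none in [2,3])
  i=2: ✗ (none in [3,4])
  i=3: ✓ (witness j=5)
  i=4: ✓ (witness j=5)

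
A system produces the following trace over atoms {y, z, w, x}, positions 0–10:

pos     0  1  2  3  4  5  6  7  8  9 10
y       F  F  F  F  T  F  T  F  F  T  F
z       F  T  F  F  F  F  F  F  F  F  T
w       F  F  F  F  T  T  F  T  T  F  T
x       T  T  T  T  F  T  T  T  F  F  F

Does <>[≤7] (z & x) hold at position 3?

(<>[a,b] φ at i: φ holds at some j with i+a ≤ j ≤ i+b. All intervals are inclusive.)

Does not hold

Check (z & x) at each j in [3,10]:
  j=3: false
  j=4: false
  j=5: false
  j=6: false
  j=7: false
  j=8: false
  j=9: false
  j=10: false
No position in the window satisfies it → formula fails.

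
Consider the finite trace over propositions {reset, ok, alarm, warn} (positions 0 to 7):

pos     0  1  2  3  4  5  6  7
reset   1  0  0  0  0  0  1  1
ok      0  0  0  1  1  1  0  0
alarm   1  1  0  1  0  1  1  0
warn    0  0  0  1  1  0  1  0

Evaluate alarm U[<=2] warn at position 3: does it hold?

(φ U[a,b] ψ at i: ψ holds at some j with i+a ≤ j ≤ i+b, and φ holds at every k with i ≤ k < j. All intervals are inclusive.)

Need some j in [3,5] with warn, and alarm at every k in [3,j-1].
  j=3: warn holds; no prefix to check → satisfied.

True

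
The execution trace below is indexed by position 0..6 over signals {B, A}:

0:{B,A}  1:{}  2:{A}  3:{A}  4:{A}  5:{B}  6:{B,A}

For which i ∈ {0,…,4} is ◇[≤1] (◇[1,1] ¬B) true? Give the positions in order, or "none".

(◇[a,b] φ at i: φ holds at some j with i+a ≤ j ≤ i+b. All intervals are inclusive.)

Evaluate at each i in [0,4]:
  i=0: ✓ (witness j=0)
  i=1: ✓ (witness j=1)
  i=2: ✓ (witness j=2)
  i=3: ✓ (witness j=3)
  i=4: ✗ (none in [4,5])

0, 1, 2, 3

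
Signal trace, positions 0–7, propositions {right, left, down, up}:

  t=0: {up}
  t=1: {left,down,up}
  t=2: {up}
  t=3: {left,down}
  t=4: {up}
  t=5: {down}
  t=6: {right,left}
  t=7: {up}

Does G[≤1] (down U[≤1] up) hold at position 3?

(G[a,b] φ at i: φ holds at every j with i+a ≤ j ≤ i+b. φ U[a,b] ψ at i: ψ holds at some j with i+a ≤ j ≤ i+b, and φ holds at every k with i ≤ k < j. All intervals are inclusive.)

Check (down U[≤1] up) at every j in [3,4]:
  j=3: holds
  j=4: holds
All positions satisfy it → formula holds.

Holds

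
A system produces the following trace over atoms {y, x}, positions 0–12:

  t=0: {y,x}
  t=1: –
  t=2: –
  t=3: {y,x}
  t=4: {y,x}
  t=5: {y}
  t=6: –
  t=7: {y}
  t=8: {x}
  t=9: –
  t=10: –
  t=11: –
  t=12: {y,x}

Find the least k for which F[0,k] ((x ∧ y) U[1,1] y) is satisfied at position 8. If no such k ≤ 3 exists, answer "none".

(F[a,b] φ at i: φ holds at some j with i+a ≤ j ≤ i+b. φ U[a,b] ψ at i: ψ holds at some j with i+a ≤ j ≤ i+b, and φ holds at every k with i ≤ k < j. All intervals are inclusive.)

Scan j = 8,9,… for ((x ∧ y) U[1,1] y):
  j=8: fails
  j=9: fails
  j=10: fails
  j=11: fails
No j in [8,11] satisfies it → none.

none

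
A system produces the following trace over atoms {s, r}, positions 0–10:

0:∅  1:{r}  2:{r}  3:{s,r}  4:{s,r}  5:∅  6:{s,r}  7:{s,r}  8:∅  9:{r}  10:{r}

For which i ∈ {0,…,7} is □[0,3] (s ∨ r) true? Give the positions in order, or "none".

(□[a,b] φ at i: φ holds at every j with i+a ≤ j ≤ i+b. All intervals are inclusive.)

1

Evaluate at each i in [0,7]:
  i=0: ✗ (fails at j=0)
  i=1: ✓ (all of [1,4])
  i=2: ✗ (fails at j=5)
  i=3: ✗ (fails at j=5)
  i=4: ✗ (fails at j=5)
  i=5: ✗ (fails at j=5)
  i=6: ✗ (fails at j=8)
  i=7: ✗ (fails at j=8)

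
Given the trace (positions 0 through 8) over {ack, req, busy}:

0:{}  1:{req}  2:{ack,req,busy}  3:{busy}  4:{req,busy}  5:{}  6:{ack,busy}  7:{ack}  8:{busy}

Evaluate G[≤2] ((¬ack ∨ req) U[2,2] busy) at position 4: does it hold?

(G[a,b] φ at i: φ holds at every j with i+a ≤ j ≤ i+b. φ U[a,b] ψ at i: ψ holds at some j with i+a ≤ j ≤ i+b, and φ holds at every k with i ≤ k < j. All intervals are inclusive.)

Check ((¬ack ∨ req) U[2,2] busy) at every j in [4,6]:
  j=4: holds
  j=5: fails
  j=6: fails
Fails at j=5 → formula fails.

Does not hold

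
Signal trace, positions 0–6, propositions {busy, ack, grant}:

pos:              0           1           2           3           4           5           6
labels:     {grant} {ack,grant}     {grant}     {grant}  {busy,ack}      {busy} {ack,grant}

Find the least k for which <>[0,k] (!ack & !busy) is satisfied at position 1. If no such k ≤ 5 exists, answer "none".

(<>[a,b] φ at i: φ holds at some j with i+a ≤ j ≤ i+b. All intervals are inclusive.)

1

Scan j = 1,2,… for (!ack & !busy):
  j=1: fails
  j=2: holds
First hit at j=2, so smallest k = 2-1 = 1.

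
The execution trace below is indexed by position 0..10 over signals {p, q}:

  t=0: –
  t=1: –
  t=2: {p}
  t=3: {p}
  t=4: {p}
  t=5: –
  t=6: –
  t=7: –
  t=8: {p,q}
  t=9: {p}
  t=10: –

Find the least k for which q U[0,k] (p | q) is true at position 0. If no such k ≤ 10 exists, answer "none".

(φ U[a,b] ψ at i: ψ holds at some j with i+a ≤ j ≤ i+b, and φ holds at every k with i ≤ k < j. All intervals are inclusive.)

Need earliest j ≥ 0 with (p | q), and q at every k in [0,j-1].
  j=0: rhs fails.
  j=1: rhs fails.
  j=2: rhs holds but lhs fails at k=0.
  j=3: rhs holds but lhs fails at k=0.
  j=4: rhs holds but lhs fails at k=0.
  j=5: rhs fails.
  j=6: rhs fails.
  j=7: rhs fails.
  j=8: rhs holds but lhs fails at k=0.
  j=9: rhs holds but lhs fails at k=0.
  j=10: rhs fails.
No witness within the range → none.

none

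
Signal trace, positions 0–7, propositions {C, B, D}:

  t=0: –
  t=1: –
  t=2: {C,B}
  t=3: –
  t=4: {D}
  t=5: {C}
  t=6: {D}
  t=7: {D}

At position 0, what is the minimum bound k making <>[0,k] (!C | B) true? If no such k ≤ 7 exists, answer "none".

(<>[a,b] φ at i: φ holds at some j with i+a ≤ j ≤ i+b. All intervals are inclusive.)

0

Scan j = 0,1,… for (!C | B):
  j=0: holds
First hit at j=0, so smallest k = 0-0 = 0.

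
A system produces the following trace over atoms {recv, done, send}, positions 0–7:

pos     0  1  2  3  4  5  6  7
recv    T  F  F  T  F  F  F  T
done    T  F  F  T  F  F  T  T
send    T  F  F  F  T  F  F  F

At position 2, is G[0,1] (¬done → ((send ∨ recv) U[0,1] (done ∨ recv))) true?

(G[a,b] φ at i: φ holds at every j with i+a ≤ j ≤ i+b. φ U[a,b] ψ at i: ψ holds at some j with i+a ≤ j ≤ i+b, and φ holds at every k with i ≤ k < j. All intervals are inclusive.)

Check (¬done → ((send ∨ recv) U[0,1] (done ∨ recv))) at every j in [2,3]:
  j=2: antecedent true; consequent fails → ✗
  j=3: antecedent false → ✓
Fails at j=2 → formula fails.

False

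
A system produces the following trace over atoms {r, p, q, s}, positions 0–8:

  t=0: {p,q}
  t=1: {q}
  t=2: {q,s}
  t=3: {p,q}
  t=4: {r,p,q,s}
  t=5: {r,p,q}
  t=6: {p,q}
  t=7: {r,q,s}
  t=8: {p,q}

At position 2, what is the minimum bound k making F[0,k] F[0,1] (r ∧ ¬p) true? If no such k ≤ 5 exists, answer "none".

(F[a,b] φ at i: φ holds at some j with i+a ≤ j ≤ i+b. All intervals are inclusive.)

Scan j = 2,3,… for F[0,1] (r ∧ ¬p):
  j=2: fails
  j=3: fails
  j=4: fails
  j=5: fails
  j=6: holds
First hit at j=6, so smallest k = 6-2 = 4.

4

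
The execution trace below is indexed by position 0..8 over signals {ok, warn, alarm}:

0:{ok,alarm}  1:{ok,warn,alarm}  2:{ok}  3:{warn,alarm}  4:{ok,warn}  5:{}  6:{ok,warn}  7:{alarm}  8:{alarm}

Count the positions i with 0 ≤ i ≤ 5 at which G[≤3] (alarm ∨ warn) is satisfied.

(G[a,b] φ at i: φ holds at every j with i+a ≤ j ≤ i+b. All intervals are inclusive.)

0

Evaluate at each i in [0,5]:
  i=0: ✗ (fails at j=2)
  i=1: ✗ (fails at j=2)
  i=2: ✗ (fails at j=2)
  i=3: ✗ (fails at j=5)
  i=4: ✗ (fails at j=5)
  i=5: ✗ (fails at j=5)
Positions where it holds: {} → 0.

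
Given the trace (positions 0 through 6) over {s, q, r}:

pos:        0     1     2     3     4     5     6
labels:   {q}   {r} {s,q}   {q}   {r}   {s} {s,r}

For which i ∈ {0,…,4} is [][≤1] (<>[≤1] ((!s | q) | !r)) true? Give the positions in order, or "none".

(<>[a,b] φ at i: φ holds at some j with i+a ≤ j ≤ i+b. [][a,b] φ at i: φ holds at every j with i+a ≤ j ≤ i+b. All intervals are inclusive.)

Evaluate at each i in [0,4]:
  i=0: ✓ (all of [0,1])
  i=1: ✓ (all of [1,2])
  i=2: ✓ (all of [2,3])
  i=3: ✓ (all of [3,4])
  i=4: ✓ (all of [4,5])

0, 1, 2, 3, 4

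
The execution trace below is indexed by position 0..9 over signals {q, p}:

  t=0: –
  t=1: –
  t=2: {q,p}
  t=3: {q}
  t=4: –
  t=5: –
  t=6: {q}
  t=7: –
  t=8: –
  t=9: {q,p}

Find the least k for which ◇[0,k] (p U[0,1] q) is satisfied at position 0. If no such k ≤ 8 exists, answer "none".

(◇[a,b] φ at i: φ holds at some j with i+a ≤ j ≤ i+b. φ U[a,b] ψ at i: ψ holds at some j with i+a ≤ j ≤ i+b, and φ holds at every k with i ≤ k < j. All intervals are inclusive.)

Scan j = 0,1,… for (p U[0,1] q):
  j=0: fails
  j=1: fails
  j=2: holds
First hit at j=2, so smallest k = 2-0 = 2.

2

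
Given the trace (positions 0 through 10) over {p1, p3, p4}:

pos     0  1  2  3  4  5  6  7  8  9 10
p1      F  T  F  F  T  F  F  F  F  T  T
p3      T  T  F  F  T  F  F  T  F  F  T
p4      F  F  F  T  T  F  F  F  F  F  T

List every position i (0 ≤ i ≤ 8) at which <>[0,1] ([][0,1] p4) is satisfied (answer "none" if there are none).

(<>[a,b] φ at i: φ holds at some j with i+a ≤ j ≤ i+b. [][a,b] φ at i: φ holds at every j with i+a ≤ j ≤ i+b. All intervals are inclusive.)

2, 3

Evaluate at each i in [0,8]:
  i=0: ✗ (none in [0,1])
  i=1: ✗ (none in [1,2])
  i=2: ✓ (witness j=3)
  i=3: ✓ (witness j=3)
  i=4: ✗ (none in [4,5])
  i=5: ✗ (none in [5,6])
  i=6: ✗ (none in [6,7])
  i=7: ✗ (none in [7,8])
  i=8: ✗ (none in [8,9])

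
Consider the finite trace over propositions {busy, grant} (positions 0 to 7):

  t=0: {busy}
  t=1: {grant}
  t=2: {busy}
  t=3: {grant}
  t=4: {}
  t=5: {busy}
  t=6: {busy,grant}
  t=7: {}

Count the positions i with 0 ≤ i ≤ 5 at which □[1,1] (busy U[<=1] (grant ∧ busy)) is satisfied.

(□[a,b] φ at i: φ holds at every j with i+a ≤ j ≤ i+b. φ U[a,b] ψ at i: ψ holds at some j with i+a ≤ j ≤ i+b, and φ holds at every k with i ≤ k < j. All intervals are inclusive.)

Evaluate at each i in [0,5]:
  i=0: ✗ (fails at j=1)
  i=1: ✗ (fails at j=2)
  i=2: ✗ (fails at j=3)
  i=3: ✗ (fails at j=4)
  i=4: ✓ (all of [5,5])
  i=5: ✓ (all of [6,6])
Positions where it holds: {4, 5} → 2.

2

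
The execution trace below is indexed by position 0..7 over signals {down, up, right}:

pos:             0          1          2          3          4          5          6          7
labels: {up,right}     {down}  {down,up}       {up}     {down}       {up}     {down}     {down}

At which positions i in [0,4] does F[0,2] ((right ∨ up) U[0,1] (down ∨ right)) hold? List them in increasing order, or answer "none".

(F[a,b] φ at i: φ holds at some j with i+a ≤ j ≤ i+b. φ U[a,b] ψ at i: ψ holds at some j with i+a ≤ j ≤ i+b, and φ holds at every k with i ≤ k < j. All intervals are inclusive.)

0, 1, 2, 3, 4

Evaluate at each i in [0,4]:
  i=0: ✓ (witness j=0)
  i=1: ✓ (witness j=1)
  i=2: ✓ (witness j=2)
  i=3: ✓ (witness j=3)
  i=4: ✓ (witness j=4)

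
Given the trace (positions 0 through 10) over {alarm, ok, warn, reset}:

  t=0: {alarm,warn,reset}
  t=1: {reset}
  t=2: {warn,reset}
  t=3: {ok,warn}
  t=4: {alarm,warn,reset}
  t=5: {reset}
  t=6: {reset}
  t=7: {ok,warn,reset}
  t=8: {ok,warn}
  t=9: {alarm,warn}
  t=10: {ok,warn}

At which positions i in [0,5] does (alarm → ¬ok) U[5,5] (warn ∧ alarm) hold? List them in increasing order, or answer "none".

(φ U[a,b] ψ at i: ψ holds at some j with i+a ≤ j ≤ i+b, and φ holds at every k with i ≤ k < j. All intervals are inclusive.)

4

Evaluate at each i in [0,5]:
  i=0: ✗ (no rhs in [5,5])
  i=1: ✗ (no rhs in [6,6])
  i=2: ✗ (no rhs in [7,7])
  i=3: ✗ (no rhs in [8,8])
  i=4: ✓ (rhs at j=9; lhs holds on [4,8])
  i=5: ✗ (no rhs in [10,10])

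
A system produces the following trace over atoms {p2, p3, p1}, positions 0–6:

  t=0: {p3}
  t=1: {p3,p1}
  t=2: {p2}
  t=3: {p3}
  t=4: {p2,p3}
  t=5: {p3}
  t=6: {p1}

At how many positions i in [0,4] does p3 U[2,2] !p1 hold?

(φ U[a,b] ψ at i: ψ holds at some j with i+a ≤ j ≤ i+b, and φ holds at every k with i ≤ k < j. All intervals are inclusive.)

2

Evaluate at each i in [0,4]:
  i=0: ✓ (rhs at j=2; lhs holds on [0,1])
  i=1: ✗ (lhs fails at k=2 before rhs at j=3)
  i=2: ✗ (lhs fails at k=2 before rhs at j=4)
  i=3: ✓ (rhs at j=5; lhs holds on [3,4])
  i=4: ✗ (no rhs in [6,6])
Positions where it holds: {0, 3} → 2.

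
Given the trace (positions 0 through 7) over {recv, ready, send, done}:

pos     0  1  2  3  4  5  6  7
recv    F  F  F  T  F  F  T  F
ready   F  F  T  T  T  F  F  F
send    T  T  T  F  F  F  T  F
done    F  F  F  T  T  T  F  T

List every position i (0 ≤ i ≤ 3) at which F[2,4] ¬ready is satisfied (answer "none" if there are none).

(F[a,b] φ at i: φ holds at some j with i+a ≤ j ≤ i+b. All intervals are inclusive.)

1, 2, 3

Evaluate at each i in [0,3]:
  i=0: ✗ (none in [2,4])
  i=1: ✓ (witness j=5)
  i=2: ✓ (witness j=5)
  i=3: ✓ (witness j=5)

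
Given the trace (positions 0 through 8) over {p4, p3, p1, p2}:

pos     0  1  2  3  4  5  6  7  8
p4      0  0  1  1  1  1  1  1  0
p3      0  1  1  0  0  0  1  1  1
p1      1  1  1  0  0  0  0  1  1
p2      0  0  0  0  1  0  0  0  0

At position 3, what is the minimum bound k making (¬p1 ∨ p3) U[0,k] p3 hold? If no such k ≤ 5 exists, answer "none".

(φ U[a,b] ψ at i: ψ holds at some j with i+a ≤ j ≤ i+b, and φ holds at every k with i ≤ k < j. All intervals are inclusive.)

3

Need earliest j ≥ 3 with p3, and (¬p1 ∨ p3) at every k in [3,j-1].
  j=3: rhs fails.
  j=4: rhs fails.
  j=5: rhs fails.
  j=6: rhs holds; lhs holds on [3,5]. k = 3.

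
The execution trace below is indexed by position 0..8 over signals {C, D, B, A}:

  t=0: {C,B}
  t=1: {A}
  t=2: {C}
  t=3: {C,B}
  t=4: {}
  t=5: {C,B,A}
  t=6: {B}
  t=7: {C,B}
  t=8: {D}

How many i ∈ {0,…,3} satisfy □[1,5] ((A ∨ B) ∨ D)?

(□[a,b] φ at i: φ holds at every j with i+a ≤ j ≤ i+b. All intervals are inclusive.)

Evaluate at each i in [0,3]:
  i=0: ✗ (fails at j=2)
  i=1: ✗ (fails at j=2)
  i=2: ✗ (fails at j=4)
  i=3: ✗ (fails at j=4)
Positions where it holds: {} → 0.

0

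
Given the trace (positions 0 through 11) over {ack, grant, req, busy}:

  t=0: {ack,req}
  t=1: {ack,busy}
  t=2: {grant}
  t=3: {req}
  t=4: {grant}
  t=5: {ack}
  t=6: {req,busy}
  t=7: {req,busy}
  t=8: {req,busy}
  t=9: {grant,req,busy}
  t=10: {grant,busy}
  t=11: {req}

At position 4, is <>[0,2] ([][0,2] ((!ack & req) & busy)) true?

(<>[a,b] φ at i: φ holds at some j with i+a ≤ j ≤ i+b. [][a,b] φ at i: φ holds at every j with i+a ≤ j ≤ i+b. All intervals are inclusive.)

True

Check [][0,2] ((!ack & req) & busy) at each j in [4,6]:
  j=4: fails at 4
  j=5: fails at 5
  j=6: holds on [6,8]
Found at j=6 → formula holds.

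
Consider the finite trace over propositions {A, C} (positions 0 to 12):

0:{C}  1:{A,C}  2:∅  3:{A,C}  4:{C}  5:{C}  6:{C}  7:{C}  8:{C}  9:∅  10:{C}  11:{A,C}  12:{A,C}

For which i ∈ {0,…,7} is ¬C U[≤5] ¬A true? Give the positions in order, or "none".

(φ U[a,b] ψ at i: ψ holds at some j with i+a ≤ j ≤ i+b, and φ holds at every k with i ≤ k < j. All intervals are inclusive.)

Evaluate at each i in [0,7]:
  i=0: ✓ (rhs at j=0)
  i=1: ✗ (lhs fails at k=1 before rhs at j=2)
  i=2: ✓ (rhs at j=2)
  i=3: ✗ (lhs fails at k=3 before rhs at j=4)
  i=4: ✓ (rhs at j=4)
  i=5: ✓ (rhs at j=5)
  i=6: ✓ (rhs at j=6)
  i=7: ✓ (rhs at j=7)

0, 2, 4, 5, 6, 7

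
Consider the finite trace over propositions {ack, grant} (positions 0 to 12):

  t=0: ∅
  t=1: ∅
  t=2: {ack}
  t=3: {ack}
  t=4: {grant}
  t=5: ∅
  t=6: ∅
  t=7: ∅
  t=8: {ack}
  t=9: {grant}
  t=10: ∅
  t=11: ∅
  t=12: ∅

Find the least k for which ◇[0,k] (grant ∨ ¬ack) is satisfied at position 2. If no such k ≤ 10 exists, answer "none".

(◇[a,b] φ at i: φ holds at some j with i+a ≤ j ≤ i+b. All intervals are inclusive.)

Scan j = 2,3,… for (grant ∨ ¬ack):
  j=2: fails
  j=3: fails
  j=4: holds
First hit at j=4, so smallest k = 4-2 = 2.

2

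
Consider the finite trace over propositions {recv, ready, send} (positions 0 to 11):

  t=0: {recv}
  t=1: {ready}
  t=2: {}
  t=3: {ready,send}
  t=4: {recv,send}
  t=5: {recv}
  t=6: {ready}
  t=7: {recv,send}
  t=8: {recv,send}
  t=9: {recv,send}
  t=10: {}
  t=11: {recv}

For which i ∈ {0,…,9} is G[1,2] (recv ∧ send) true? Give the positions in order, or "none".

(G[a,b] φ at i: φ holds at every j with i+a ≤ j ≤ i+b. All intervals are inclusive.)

6, 7

Evaluate at each i in [0,9]:
  i=0: ✗ (fails at j=1)
  i=1: ✗ (fails at j=2)
  i=2: ✗ (fails at j=3)
  i=3: ✗ (fails at j=5)
  i=4: ✗ (fails at j=5)
  i=5: ✗ (fails at j=6)
  i=6: ✓ (all of [7,8])
  i=7: ✓ (all of [8,9])
  i=8: ✗ (fails at j=10)
  i=9: ✗ (fails at j=10)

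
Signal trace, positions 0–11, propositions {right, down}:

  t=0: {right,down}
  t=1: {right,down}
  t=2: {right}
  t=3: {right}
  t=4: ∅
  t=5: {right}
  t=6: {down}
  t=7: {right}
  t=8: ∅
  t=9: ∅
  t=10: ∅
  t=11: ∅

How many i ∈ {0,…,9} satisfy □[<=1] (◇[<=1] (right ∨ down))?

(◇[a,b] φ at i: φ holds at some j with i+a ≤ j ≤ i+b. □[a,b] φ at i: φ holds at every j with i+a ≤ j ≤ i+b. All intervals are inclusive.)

7

Evaluate at each i in [0,9]:
  i=0: ✓ (all of [0,1])
  i=1: ✓ (all of [1,2])
  i=2: ✓ (all of [2,3])
  i=3: ✓ (all of [3,4])
  i=4: ✓ (all of [4,5])
  i=5: ✓ (all of [5,6])
  i=6: ✓ (all of [6,7])
  i=7: ✗ (fails at j=8)
  i=8: ✗ (fails at j=8)
  i=9: ✗ (fails at j=9)
Positions where it holds: {0, 1, 2, 3, 4, 5, 6} → 7.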